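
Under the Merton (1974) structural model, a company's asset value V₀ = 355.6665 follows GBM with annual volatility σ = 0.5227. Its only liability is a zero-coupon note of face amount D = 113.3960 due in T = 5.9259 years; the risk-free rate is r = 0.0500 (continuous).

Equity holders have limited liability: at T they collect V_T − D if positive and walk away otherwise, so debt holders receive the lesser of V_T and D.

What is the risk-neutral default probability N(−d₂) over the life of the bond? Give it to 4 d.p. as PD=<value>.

PD=0.3103

d₁ = [ln(V₀/D) + (r + σ²/2)T] / (σ√T)
   = [ln(355.6665/113.3960) + (0.0500 + 0.5·0.5227²)·5.9259] / (0.5227·√5.9259)
   = [1.143107 + 1.105818] / 1.272418 = 1.767443
d₂ = d₁ − σ√T = 1.767443 − 1.272418 = 0.495025
risk-neutral PD = N(−d₂) = N(-0.495025) = 0.310291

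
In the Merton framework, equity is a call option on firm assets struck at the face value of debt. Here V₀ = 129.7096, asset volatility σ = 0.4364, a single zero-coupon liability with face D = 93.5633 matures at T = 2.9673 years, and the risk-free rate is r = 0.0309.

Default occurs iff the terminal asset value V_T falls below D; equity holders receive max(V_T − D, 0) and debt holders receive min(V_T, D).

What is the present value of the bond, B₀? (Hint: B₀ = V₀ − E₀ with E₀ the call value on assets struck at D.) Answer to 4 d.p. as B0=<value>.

d₁ = [ln(V₀/D) + (r + σ²/2)T] / (σ√T)
   = [ln(129.7096/93.5633) + (0.0309 + 0.5·0.4364²)·2.9673] / (0.4364·√2.9673)
   = [0.326660 + 0.374243] / 0.751736 = 0.932379
d₂ = d₁ − σ√T = 0.932379 − 0.751736 = 0.180643
N(d₁) = 0.824430,  N(d₂) = 0.571676,  e^(−rT) = 0.912388
E₀ = V₀·N(d₁) − D·e^(−rT)·N(d₂)
   = 129.7096·0.824430 − 93.5633·0.912388·0.571676 = 58.134709
B₀ = V₀ − E₀ = 129.7096 − 58.134709 = 71.574891

B0=71.5749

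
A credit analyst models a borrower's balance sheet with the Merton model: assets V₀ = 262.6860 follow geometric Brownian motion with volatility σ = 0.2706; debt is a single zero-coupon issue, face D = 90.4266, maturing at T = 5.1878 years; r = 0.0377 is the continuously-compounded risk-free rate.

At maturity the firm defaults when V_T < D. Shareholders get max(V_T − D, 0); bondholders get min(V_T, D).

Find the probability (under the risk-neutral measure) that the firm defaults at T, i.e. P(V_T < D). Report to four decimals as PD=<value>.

d₁ = [ln(V₀/D) + (r + σ²/2)T] / (σ√T)
   = [ln(262.6860/90.4266) + (0.0377 + 0.5·0.2706²)·5.1878] / (0.2706·√5.1878)
   = [1.066421 + 0.385517] / 0.616339 = 2.355747
d₂ = d₁ − σ√T = 2.355747 − 0.616339 = 1.739408
risk-neutral PD = N(−d₂) = N(-1.739408) = 0.040982

PD=0.0410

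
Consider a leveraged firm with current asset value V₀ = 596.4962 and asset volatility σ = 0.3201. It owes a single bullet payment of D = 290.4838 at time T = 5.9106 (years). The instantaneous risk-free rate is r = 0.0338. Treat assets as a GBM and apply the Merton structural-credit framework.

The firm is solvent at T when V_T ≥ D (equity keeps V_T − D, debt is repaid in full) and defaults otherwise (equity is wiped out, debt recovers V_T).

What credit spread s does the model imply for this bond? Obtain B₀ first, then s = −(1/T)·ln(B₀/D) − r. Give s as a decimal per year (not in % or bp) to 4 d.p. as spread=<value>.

spread=0.0120

d₁ = [ln(V₀/D) + (r + σ²/2)T] / (σ√T)
   = [ln(596.4962/290.4838) + (0.0338 + 0.5·0.3201²)·5.9106] / (0.3201·√5.9106)
   = [0.719525 + 0.502590] / 0.778218 = 1.570401
d₂ = d₁ − σ√T = 1.570401 − 0.778218 = 0.792183
N(d₁) = 0.941839,  N(d₂) = 0.785873,  e^(−rT) = 0.818912
E₀ = V₀·N(d₁) − D·e^(−rT)·N(d₂)
   = 596.4962·0.941839 − 290.4838·0.818912·0.785873 = 374.859386
B₀ = V₀ − E₀ = 596.4962 − 374.859386 = 221.636814
spread = −(1/T)·ln(B₀/D) − r = −(1/5.9106)·ln(221.636814/290.4838) − 0.0338 = 0.01196654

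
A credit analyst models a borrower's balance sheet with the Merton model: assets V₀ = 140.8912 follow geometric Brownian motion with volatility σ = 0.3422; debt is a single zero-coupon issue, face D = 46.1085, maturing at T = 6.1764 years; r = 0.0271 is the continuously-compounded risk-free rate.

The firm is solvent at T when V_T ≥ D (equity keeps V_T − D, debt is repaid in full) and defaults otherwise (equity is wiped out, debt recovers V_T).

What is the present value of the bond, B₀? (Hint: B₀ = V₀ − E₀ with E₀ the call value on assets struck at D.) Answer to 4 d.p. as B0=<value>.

B0=37.3114

d₁ = [ln(V₀/D) + (r + σ²/2)T] / (σ√T)
   = [ln(140.8912/46.1085) + (0.0271 + 0.5·0.3422²)·6.1764] / (0.3422·√6.1764)
   = [1.116991 + 0.529011] / 0.850448 = 1.935453
d₂ = d₁ − σ√T = 1.935453 − 0.850448 = 1.085005
N(d₁) = 0.973533,  N(d₂) = 0.861040,  e^(−rT) = 0.845878
E₀ = V₀·N(d₁) − D·e^(−rT)·N(d₂)
   = 140.8912·0.973533 − 46.1085·0.845878·0.861040 = 103.579755
B₀ = V₀ − E₀ = 140.8912 − 103.579755 = 37.311445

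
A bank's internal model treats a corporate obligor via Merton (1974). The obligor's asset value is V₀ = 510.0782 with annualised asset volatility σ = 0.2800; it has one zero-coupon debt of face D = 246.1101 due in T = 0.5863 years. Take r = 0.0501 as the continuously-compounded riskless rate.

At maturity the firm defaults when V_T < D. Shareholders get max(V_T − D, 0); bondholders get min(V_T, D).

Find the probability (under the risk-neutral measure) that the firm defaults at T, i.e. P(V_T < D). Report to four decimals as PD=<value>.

d₁ = [ln(V₀/D) + (r + σ²/2)T] / (σ√T)
   = [ln(510.0782/246.1101) + (0.0501 + 0.5·0.2800²)·0.5863] / (0.2800·√0.5863)
   = [0.728785 + 0.052357] / 0.214397 = 3.643442
d₂ = d₁ − σ√T = 3.643442 − 0.214397 = 3.429045
risk-neutral PD = N(−d₂) = N(-3.429045) = 0.000303

PD=0.0003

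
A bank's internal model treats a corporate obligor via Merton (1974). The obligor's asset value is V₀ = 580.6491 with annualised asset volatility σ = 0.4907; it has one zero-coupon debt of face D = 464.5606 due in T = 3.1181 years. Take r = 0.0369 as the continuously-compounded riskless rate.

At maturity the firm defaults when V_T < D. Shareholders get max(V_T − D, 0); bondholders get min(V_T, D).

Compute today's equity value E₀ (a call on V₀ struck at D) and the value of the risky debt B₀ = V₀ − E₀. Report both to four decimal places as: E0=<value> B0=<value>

d₁ = [ln(V₀/D) + (r + σ²/2)T] / (σ√T)
   = [ln(580.6491/464.5606) + (0.0369 + 0.5·0.4907²)·3.1181] / (0.4907·√3.1181)
   = [0.223055 + 0.490456] / 0.866485 = 0.823454
d₂ = d₁ − σ√T = 0.823454 − 0.866485 = -0.043031
N(d₁) = 0.794875,  N(d₂) = 0.482838,  e^(−rT) = 0.891315
E₀ = V₀·N(d₁) − D·e^(−rT)·N(d₂)
   = 580.6491·0.794875 − 464.5606·0.891315·0.482838 = 261.614785
B₀ = V₀ − E₀ = 580.6491 − 261.614785 = 319.034315

E0=261.6148 B0=319.0343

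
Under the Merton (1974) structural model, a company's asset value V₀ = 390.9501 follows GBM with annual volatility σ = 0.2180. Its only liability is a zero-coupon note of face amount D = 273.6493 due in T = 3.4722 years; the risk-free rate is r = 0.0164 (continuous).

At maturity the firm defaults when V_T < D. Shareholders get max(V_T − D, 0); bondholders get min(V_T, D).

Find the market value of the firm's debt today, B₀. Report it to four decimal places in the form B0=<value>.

d₁ = [ln(V₀/D) + (r + σ²/2)T] / (σ√T)
   = [ln(390.9501/273.6493) + (0.0164 + 0.5·0.2180²)·3.4722] / (0.2180·√3.4722)
   = [0.356733 + 0.139450] / 0.406218 = 1.221471
d₂ = d₁ − σ√T = 1.221471 − 0.406218 = 0.815253
N(d₁) = 0.889046,  N(d₂) = 0.792536,  e^(−rT) = 0.944647
E₀ = V₀·N(d₁) − D·e^(−rT)·N(d₂)
   = 390.9501·0.889046 − 273.6493·0.944647·0.792536 = 142.700479
B₀ = V₀ − E₀ = 390.9501 − 142.700479 = 248.249621

B0=248.2496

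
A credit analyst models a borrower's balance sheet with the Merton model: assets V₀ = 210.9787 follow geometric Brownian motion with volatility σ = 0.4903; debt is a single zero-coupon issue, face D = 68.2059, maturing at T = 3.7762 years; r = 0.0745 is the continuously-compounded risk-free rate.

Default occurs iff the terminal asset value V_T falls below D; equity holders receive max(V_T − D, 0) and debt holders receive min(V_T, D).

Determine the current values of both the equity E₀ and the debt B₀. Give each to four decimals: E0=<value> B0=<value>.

d₁ = [ln(V₀/D) + (r + σ²/2)T] / (σ√T)
   = [ln(210.9787/68.2059) + (0.0745 + 0.5·0.4903²)·3.7762] / (0.4903·√3.7762)
   = [1.129226 + 0.735215] / 0.952773 = 1.956858
d₂ = d₁ − σ√T = 1.956858 − 0.952773 = 1.004085
N(d₁) = 0.974818,  N(d₂) = 0.842331,  e^(−rT) = 0.754782
E₀ = V₀·N(d₁) − D·e^(−rT)·N(d₂)
   = 210.9787·0.974818 − 68.2059·0.754782·0.842331 = 162.302139
B₀ = V₀ − E₀ = 210.9787 − 162.302139 = 48.676561

E0=162.3021 B0=48.6766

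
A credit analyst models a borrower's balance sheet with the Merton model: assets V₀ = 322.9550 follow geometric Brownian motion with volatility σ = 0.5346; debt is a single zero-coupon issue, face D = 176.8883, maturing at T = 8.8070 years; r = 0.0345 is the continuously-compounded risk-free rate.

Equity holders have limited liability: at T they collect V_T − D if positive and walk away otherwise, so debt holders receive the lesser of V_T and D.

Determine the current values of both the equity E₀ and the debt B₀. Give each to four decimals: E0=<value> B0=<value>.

E0=241.3123 B0=81.6427

d₁ = [ln(V₀/D) + (r + σ²/2)T] / (σ√T)
   = [ln(322.9550/176.8883) + (0.0345 + 0.5·0.5346²)·8.8070] / (0.5346·√8.8070)
   = [0.601995 + 1.562349] / 1.586511 = 1.364217
d₂ = d₁ − σ√T = 1.364217 − 1.586511 = -0.222294
N(d₁) = 0.913750,  N(d₂) = 0.412043,  e^(−rT) = 0.737978
E₀ = V₀·N(d₁) − D·e^(−rT)·N(d₂)
   = 322.9550·0.913750 − 176.8883·0.737978·0.412043 = 241.312340
B₀ = V₀ − E₀ = 322.9550 − 241.312340 = 81.642660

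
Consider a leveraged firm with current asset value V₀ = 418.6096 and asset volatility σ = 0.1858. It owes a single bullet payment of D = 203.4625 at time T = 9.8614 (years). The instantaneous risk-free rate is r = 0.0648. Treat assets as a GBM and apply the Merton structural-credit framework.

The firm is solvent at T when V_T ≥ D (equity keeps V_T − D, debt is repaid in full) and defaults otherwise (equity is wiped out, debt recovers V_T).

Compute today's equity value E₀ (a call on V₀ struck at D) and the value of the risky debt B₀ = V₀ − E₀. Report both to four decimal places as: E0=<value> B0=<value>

d₁ = [ln(V₀/D) + (r + σ²/2)T] / (σ√T)
   = [ln(418.6096/203.4625) + (0.0648 + 0.5·0.1858²)·9.8614] / (0.1858·√9.8614)
   = [0.721457 + 0.809235] / 0.583465 = 2.623449
d₂ = d₁ − σ√T = 2.623449 − 0.583465 = 2.039984
N(d₁) = 0.995648,  N(d₂) = 0.979324,  e^(−rT) = 0.527810
E₀ = V₀·N(d₁) − D·e^(−rT)·N(d₂)
   = 418.6096·0.995648 − 203.4625·0.527810·0.979324 = 311.618539
B₀ = V₀ − E₀ = 418.6096 − 311.618539 = 106.991061

E0=311.6185 B0=106.9911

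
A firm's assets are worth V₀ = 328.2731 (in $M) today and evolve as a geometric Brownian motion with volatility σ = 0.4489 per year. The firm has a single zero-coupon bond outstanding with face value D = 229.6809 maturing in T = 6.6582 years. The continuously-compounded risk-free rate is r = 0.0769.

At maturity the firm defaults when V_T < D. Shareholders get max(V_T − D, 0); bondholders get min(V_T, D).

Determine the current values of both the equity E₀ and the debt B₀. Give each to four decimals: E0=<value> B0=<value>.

E0=219.9474 B0=108.3257

d₁ = [ln(V₀/D) + (r + σ²/2)T] / (σ√T)
   = [ln(328.2731/229.6809) + (0.0769 + 0.5·0.4489²)·6.6582] / (0.4489·√6.6582)
   = [0.357155 + 1.182867] / 1.158319 = 1.329532
d₂ = d₁ − σ√T = 1.329532 − 1.158319 = 0.171213
N(d₁) = 0.908164,  N(d₂) = 0.567972,  e^(−rT) = 0.599286
E₀ = V₀·N(d₁) − D·e^(−rT)·N(d₂)
   = 328.2731·0.908164 − 229.6809·0.599286·0.567972 = 219.947416
B₀ = V₀ − E₀ = 328.2731 − 219.947416 = 108.325684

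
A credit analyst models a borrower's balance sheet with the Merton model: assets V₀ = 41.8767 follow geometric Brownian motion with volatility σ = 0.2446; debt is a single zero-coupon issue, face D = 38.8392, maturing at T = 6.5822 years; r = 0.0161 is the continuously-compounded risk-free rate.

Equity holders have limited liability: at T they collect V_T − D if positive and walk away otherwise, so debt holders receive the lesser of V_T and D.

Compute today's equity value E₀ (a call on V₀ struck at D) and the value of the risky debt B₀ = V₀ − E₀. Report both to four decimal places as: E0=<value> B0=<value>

E0=13.3088 B0=28.5679

d₁ = [ln(V₀/D) + (r + σ²/2)T] / (σ√T)
   = [ln(41.8767/38.8392) + (0.0161 + 0.5·0.2446²)·6.5822] / (0.2446·√6.5822)
   = [0.075300 + 0.302877] / 0.627541 = 0.602633
d₂ = d₁ − σ√T = 0.602633 − 0.627541 = -0.024908
N(d₁) = 0.726624,  N(d₂) = 0.490064,  e^(−rT) = 0.899449
E₀ = V₀·N(d₁) − D·e^(−rT)·N(d₂)
   = 41.8767·0.726624 − 38.8392·0.899449·0.490064 = 13.308761
B₀ = V₀ − E₀ = 41.8767 − 13.308761 = 28.567939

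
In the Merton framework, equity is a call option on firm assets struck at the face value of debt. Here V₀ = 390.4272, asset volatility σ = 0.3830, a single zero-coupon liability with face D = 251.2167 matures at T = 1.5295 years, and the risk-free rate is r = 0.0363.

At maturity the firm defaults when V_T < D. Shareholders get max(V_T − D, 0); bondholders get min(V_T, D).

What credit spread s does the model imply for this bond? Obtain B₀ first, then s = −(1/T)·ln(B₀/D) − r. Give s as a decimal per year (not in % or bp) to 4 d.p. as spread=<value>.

d₁ = [ln(V₀/D) + (r + σ²/2)T] / (σ√T)
   = [ln(390.4272/251.2167) + (0.0363 + 0.5·0.3830²)·1.5295] / (0.3830·√1.5295)
   = [0.440926 + 0.167701] / 0.473667 = 1.284924
d₂ = d₁ − σ√T = 1.284924 − 0.473667 = 0.811257
N(d₁) = 0.900591,  N(d₂) = 0.791391,  e^(−rT) = 0.945992
E₀ = V₀·N(d₁) − D·e^(−rT)·N(d₂)
   = 390.4272·0.900591 − 251.2167·0.945992·0.791391 = 163.541768
B₀ = V₀ − E₀ = 390.4272 − 163.541768 = 226.885432
spread = −(1/T)·ln(B₀/D) − r = −(1/1.5295)·ln(226.885432/251.2167) − 0.0363 = 0.03030394

spread=0.0303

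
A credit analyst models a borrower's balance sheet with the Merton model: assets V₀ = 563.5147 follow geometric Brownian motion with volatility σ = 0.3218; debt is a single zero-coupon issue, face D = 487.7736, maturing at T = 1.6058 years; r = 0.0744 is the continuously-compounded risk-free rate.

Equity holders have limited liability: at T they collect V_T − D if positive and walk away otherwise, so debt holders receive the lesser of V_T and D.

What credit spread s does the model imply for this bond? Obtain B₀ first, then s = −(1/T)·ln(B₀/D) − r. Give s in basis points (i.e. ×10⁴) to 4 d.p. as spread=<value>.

spread=464.2151

d₁ = [ln(V₀/D) + (r + σ²/2)T] / (σ√T)
   = [ln(563.5147/487.7736) + (0.0744 + 0.5·0.3218²)·1.6058] / (0.3218·√1.6058)
   = [0.144342 + 0.202616] / 0.407785 = 0.850835
d₂ = d₁ − σ√T = 0.850835 − 0.407785 = 0.443049
N(d₁) = 0.802569,  N(d₂) = 0.671135,  e^(−rT) = 0.887389
E₀ = V₀·N(d₁) − D·e^(−rT)·N(d₂)
   = 563.5147·0.802569 − 487.7736·0.887389·0.671135 = 161.762218
B₀ = V₀ − E₀ = 563.5147 − 161.762218 = 401.752482
spread = −(1/T)·ln(B₀/D) − r = −(1/1.6058)·ln(401.752482/487.7736) − 0.0744 = 0.04642151
in basis points: 0.04642151 × 10⁴ = 464.2151 bp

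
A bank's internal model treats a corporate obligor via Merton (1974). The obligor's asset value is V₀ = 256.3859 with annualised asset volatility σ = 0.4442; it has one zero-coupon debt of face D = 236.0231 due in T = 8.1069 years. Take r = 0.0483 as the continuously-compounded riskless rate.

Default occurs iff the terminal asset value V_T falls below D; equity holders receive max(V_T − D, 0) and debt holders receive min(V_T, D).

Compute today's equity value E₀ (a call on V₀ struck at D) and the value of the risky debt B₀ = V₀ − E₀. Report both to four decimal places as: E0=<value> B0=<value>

E0=152.5926 B0=103.7933

d₁ = [ln(V₀/D) + (r + σ²/2)T] / (σ√T)
   = [ln(256.3859/236.0231) + (0.0483 + 0.5·0.4442²)·8.1069] / (0.4442·√8.1069)
   = [0.082754 + 1.191364] / 1.264754 = 1.007404
d₂ = d₁ − σ√T = 1.007404 − 1.264754 = -0.257349
N(d₁) = 0.843130,  N(d₂) = 0.398455,  e^(−rT) = 0.675999
E₀ = V₀·N(d₁) − D·e^(−rT)·N(d₂)
   = 256.3859·0.843130 − 236.0231·0.675999·0.398455 = 152.592581
B₀ = V₀ − E₀ = 256.3859 − 152.592581 = 103.793319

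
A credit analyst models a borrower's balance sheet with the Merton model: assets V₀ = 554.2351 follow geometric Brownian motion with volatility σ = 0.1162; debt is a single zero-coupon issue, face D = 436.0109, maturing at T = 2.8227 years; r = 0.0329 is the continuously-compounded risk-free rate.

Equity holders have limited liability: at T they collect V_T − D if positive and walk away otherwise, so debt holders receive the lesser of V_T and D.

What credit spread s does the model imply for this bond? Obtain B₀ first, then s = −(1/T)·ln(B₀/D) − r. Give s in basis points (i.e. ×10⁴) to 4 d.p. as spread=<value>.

d₁ = [ln(V₀/D) + (r + σ²/2)T] / (σ√T)
   = [ln(554.2351/436.0109) + (0.0329 + 0.5·0.1162²)·2.8227] / (0.1162·√2.8227)
   = [0.239922 + 0.111923] / 0.195226 = 1.802242
d₂ = d₁ − σ√T = 1.802242 − 0.195226 = 1.607016
N(d₁) = 0.964246,  N(d₂) = 0.945975,  e^(−rT) = 0.911315
E₀ = V₀·N(d₁) − D·e^(−rT)·N(d₂)
   = 554.2351·0.964246 − 436.0109·0.911315·0.945975 = 158.542606
B₀ = V₀ − E₀ = 554.2351 − 158.542606 = 395.692494
spread = −(1/T)·ln(B₀/D) − r = −(1/2.8227)·ln(395.692494/436.0109) − 0.0329 = 0.00147484
in basis points: 0.00147484 × 10⁴ = 14.7484 bp

spread=14.7484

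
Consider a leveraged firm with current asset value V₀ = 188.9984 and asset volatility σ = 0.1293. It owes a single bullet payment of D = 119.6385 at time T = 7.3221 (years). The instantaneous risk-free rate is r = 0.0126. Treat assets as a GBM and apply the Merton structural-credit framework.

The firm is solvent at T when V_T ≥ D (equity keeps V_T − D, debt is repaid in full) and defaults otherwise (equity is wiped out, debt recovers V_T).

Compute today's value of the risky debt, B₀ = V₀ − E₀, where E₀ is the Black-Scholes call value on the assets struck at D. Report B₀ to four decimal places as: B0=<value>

B0=107.8576

d₁ = [ln(V₀/D) + (r + σ²/2)T] / (σ√T)
   = [ln(188.9984/119.6385) + (0.0126 + 0.5·0.1293²)·7.3221] / (0.1293·√7.3221)
   = [0.457264 + 0.153466] / 0.349878 = 1.745551
d₂ = d₁ − σ√T = 1.745551 − 0.349878 = 1.395673
N(d₁) = 0.959556,  N(d₂) = 0.918594,  e^(−rT) = 0.911869
E₀ = V₀·N(d₁) − D·e^(−rT)·N(d₂)
   = 188.9984·0.959556 − 119.6385·0.911869·0.918594 = 81.140775
B₀ = V₀ − E₀ = 188.9984 − 81.140775 = 107.857625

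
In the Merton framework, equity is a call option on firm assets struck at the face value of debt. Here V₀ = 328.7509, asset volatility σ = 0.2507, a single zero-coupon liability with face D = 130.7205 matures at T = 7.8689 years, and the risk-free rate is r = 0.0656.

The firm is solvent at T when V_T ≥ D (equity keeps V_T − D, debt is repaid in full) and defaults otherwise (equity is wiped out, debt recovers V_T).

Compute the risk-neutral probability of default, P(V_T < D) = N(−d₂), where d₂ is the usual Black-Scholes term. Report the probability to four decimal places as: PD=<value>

PD=0.0452

d₁ = [ln(V₀/D) + (r + σ²/2)T] / (σ√T)
   = [ln(328.7509/130.7205) + (0.0656 + 0.5·0.2507²)·7.8689] / (0.2507·√7.8689)
   = [0.922239 + 0.763482] / 0.703253 = 2.397035
d₂ = d₁ − σ√T = 2.397035 − 0.703253 = 1.693782
risk-neutral PD = N(−d₂) = N(-1.693782) = 0.045153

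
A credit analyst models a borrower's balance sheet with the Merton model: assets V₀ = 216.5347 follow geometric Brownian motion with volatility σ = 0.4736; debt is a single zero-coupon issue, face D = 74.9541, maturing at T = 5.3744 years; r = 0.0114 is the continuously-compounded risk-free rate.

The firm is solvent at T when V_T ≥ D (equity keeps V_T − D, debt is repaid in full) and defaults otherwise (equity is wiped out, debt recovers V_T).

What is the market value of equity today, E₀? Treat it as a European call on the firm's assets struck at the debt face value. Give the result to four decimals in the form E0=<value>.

d₁ = [ln(V₀/D) + (r + σ²/2)T] / (σ√T)
   = [ln(216.5347/74.9541) + (0.0114 + 0.5·0.4736²)·5.3744] / (0.4736·√5.3744)
   = [1.060875 + 0.663999] / 1.097935 = 1.571016
d₂ = d₁ − σ√T = 1.571016 − 1.097935 = 0.473081
N(d₁) = 0.941911,  N(d₂) = 0.681922,  e^(−rT) = 0.940571
E₀ = V₀·N(d₁) − D·e^(−rT)·N(d₂)
   = 216.5347·0.941911 − 74.9541·0.940571·0.681922 = 155.881034

E0=155.8810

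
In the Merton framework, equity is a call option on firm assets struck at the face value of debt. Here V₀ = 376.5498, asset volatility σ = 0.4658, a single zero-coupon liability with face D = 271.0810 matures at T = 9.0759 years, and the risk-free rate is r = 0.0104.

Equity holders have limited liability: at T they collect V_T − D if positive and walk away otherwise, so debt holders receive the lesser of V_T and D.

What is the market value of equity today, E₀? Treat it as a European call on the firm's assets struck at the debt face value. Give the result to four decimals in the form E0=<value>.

d₁ = [ln(V₀/D) + (r + σ²/2)T] / (σ√T)
   = [ln(376.5498/271.0810) + (0.0104 + 0.5·0.4658²)·9.0759] / (0.4658·√9.0759)
   = [0.328633 + 1.078987] / 1.403280 = 1.003092
d₂ = d₁ − σ√T = 1.003092 − 1.403280 = -0.400188
N(d₁) = 0.842092,  N(d₂) = 0.344509,  e^(−rT) = 0.909928
E₀ = V₀·N(d₁) − D·e^(−rT)·N(d₂)
   = 376.5498·0.842092 − 271.0810·0.909928·0.344509 = 232.111406

E0=232.1114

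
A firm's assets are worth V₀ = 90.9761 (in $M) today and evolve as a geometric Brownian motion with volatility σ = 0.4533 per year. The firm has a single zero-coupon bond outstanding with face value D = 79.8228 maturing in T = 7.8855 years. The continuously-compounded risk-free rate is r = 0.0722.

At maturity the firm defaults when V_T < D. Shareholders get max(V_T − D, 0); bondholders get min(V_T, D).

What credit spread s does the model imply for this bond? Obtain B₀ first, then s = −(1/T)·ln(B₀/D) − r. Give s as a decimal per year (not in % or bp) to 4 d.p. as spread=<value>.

d₁ = [ln(V₀/D) + (r + σ²/2)T] / (σ√T)
   = [ln(90.9761/79.8228) + (0.0722 + 0.5·0.4533²)·7.8855] / (0.4533·√7.8855)
   = [0.130788 + 1.379493] / 1.272918 = 1.186471
d₂ = d₁ − σ√T = 1.186471 − 1.272918 = -0.086446
N(d₁) = 0.882282,  N(d₂) = 0.465556,  e^(−rT) = 0.565903
E₀ = V₀·N(d₁) − D·e^(−rT)·N(d₂)
   = 90.9761·0.882282 − 79.8228·0.565903·0.465556 = 59.236508
B₀ = V₀ − E₀ = 90.9761 − 59.236508 = 31.739592
spread = −(1/T)·ln(B₀/D) − r = −(1/7.8855)·ln(31.739592/79.8228) − 0.0722 = 0.04475445

spread=0.0448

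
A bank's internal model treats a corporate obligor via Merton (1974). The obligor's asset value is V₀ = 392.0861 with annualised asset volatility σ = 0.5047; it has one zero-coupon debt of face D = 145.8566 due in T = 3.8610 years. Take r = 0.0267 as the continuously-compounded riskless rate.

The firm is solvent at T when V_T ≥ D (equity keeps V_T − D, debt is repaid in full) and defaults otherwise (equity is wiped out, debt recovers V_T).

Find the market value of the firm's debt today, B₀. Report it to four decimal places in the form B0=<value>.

B0=117.3347

d₁ = [ln(V₀/D) + (r + σ²/2)T] / (σ√T)
   = [ln(392.0861/145.8566) + (0.0267 + 0.5·0.5047²)·3.8610] / (0.5047·√3.8610)
   = [0.988858 + 0.594830] / 0.991707 = 1.596931
d₂ = d₁ − σ√T = 1.596931 − 0.991707 = 0.605225
N(d₁) = 0.944859,  N(d₂) = 0.727485,  e^(−rT) = 0.902047
E₀ = V₀·N(d₁) − D·e^(−rT)·N(d₂)
   = 392.0861·0.944859 − 145.8566·0.902047·0.727485 = 274.751414
B₀ = V₀ − E₀ = 392.0861 − 274.751414 = 117.334686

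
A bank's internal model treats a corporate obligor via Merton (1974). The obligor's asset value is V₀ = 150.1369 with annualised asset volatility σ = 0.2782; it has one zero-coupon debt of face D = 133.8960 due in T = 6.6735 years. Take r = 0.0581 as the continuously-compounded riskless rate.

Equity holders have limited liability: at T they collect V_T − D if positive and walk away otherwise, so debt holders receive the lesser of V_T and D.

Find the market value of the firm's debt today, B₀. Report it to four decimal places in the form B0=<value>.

B0=79.2725

d₁ = [ln(V₀/D) + (r + σ²/2)T] / (σ√T)
   = [ln(150.1369/133.8960) + (0.0581 + 0.5·0.2782²)·6.6735] / (0.2782·√6.6735)
   = [0.114484 + 0.645979] / 0.718677 = 1.058143
d₂ = d₁ − σ√T = 1.058143 − 0.718677 = 0.339465
N(d₁) = 0.855005,  N(d₂) = 0.632870,  e^(−rT) = 0.678595
E₀ = V₀·N(d₁) − D·e^(−rT)·N(d₂)
   = 150.1369·0.855005 − 133.8960·0.678595·0.632870 = 70.864409
B₀ = V₀ − E₀ = 150.1369 − 70.864409 = 79.272491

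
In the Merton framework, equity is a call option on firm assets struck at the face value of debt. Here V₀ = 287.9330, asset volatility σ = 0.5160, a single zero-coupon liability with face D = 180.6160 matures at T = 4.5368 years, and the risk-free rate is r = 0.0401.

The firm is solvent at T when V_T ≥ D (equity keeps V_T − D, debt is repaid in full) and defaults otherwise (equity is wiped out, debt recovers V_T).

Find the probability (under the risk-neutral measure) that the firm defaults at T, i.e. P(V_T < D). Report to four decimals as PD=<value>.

PD=0.4839

d₁ = [ln(V₀/D) + (r + σ²/2)T] / (σ√T)
   = [ln(287.9330/180.6160) + (0.0401 + 0.5·0.5160²)·4.5368] / (0.5160·√4.5368)
   = [0.466355 + 0.785901] / 1.099068 = 1.139379
d₂ = d₁ − σ√T = 1.139379 − 1.099068 = 0.040312
risk-neutral PD = N(−d₂) = N(-0.040312) = 0.483922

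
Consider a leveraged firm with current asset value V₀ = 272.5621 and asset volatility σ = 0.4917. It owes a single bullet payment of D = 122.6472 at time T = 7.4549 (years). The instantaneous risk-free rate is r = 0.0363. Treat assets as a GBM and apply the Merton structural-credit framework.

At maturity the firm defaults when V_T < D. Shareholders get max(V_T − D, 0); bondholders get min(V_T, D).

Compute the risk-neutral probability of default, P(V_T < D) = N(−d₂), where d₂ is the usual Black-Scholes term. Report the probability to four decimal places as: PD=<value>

PD=0.4502

d₁ = [ln(V₀/D) + (r + σ²/2)T] / (σ√T)
   = [ln(272.5621/122.6472) + (0.0363 + 0.5·0.4917²)·7.4549] / (0.4917·√7.4549)
   = [0.798555 + 1.171794] / 1.342521 = 1.467648
d₂ = d₁ − σ√T = 1.467648 − 1.342521 = 0.125127
risk-neutral PD = N(−d₂) = N(-0.125127) = 0.450211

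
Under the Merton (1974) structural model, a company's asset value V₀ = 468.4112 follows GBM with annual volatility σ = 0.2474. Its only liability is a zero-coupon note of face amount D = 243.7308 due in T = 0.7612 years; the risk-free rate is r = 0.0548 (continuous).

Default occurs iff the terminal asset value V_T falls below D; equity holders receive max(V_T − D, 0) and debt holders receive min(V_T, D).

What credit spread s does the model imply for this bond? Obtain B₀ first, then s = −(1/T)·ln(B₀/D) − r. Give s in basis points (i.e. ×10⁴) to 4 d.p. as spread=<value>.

spread=0.6872

d₁ = [ln(V₀/D) + (r + σ²/2)T] / (σ√T)
   = [ln(468.4112/243.7308) + (0.0548 + 0.5·0.2474²)·0.7612] / (0.2474·√0.7612)
   = [0.653282 + 0.065009] / 0.215849 = 3.327756
d₂ = d₁ − σ√T = 3.327756 − 0.215849 = 3.111908
N(d₁) = 0.999562,  N(d₂) = 0.999071,  e^(−rT) = 0.959144
E₀ = V₀·N(d₁) − D·e^(−rT)·N(d₂)
   = 468.4112·0.999562 − 243.7308·0.959144·0.999071 = 234.650424
B₀ = V₀ − E₀ = 468.4112 − 234.650424 = 233.760776
spread = −(1/T)·ln(B₀/D) − r = −(1/0.7612)·ln(233.760776/243.7308) − 0.0548 = 0.00006872
in basis points: 0.00006872 × 10⁴ = 0.6872 bp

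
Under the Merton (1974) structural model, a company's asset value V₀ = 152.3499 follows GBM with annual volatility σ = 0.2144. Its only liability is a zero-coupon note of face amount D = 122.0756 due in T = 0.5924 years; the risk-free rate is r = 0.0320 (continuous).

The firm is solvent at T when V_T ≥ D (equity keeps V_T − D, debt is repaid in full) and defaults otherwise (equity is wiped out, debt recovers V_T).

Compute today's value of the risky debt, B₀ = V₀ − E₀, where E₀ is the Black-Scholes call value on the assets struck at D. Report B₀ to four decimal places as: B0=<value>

d₁ = [ln(V₀/D) + (r + σ²/2)T] / (σ√T)
   = [ln(152.3499/122.0756) + (0.0320 + 0.5·0.2144²)·0.5924] / (0.2144·√0.5924)
   = [0.221539 + 0.032572] / 0.165018 = 1.539899
d₂ = d₁ − σ√T = 1.539899 − 0.165018 = 1.374881
N(d₁) = 0.938208,  N(d₂) = 0.915416,  e^(−rT) = 0.981222
E₀ = V₀·N(d₁) − D·e^(−rT)·N(d₂)
   = 152.3499·0.938208 − 122.0756·0.981222·0.915416 = 33.284359
B₀ = V₀ − E₀ = 152.3499 − 33.284359 = 119.065541

B0=119.0655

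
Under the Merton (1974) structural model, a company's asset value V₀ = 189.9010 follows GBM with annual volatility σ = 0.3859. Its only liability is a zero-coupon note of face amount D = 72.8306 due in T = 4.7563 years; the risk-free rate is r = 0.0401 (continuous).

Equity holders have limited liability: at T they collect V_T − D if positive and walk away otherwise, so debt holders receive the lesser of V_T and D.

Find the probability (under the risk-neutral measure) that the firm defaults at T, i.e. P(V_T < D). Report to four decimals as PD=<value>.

d₁ = [ln(V₀/D) + (r + σ²/2)T] / (σ√T)
   = [ln(189.9010/72.8306) + (0.0401 + 0.5·0.3859²)·4.7563] / (0.3859·√4.7563)
   = [0.958367 + 0.544879] / 0.841607 = 1.786161
d₂ = d₁ − σ√T = 1.786161 − 0.841607 = 0.944554
risk-neutral PD = N(−d₂) = N(-0.944554) = 0.172443

PD=0.1724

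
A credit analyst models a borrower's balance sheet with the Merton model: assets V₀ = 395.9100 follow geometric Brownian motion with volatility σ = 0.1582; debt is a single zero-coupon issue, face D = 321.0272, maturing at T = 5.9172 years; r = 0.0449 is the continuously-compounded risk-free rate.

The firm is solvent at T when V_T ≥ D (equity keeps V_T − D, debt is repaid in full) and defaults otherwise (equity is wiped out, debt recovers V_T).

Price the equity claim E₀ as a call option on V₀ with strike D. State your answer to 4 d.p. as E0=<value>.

E0=155.9726

d₁ = [ln(V₀/D) + (r + σ²/2)T] / (σ√T)
   = [ln(395.9100/321.0272) + (0.0449 + 0.5·0.1582²)·5.9172] / (0.1582·√5.9172)
   = [0.209661 + 0.339728] / 0.384826 = 1.427629
d₂ = d₁ − σ√T = 1.427629 − 0.384826 = 1.042803
N(d₁) = 0.923301,  N(d₂) = 0.851480,  e^(−rT) = 0.766683
E₀ = V₀·N(d₁) − D·e^(−rT)·N(d₂)
   = 395.9100·0.923301 − 321.0272·0.766683·0.851480 = 155.972558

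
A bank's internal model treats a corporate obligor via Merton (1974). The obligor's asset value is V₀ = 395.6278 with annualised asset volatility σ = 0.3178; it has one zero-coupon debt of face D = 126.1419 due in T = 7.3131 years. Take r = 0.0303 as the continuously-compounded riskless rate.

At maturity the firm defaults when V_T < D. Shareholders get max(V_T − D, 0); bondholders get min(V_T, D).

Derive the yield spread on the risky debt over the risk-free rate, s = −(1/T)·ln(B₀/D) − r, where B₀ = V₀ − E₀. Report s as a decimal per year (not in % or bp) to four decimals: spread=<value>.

d₁ = [ln(V₀/D) + (r + σ²/2)T] / (σ√T)
   = [ln(395.6278/126.1419) + (0.0303 + 0.5·0.3178²)·7.3131] / (0.3178·√7.3131)
   = [1.143066 + 0.590887] / 0.859418 = 2.017589
d₂ = d₁ − σ√T = 2.017589 − 0.859418 = 1.158171
N(d₁) = 0.978183,  N(d₂) = 0.876603,  e^(−rT) = 0.801246
E₀ = V₀·N(d₁) − D·e^(−rT)·N(d₂)
   = 395.6278·0.978183 − 126.1419·0.801246·0.876603 = 298.397491
B₀ = V₀ − E₀ = 395.6278 − 298.397491 = 97.230309
spread = −(1/T)·ln(B₀/D) − r = −(1/7.3131)·ln(97.230309/126.1419) − 0.0303 = 0.00529708

spread=0.0053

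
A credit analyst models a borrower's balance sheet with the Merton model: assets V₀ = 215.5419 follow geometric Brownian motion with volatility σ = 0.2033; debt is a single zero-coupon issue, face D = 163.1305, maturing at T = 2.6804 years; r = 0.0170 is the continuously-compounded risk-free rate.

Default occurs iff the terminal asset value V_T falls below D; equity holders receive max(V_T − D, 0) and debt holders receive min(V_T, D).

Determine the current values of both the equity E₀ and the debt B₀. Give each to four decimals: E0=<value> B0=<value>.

E0=64.9716 B0=150.5703

d₁ = [ln(V₀/D) + (r + σ²/2)T] / (σ√T)
   = [ln(215.5419/163.1305) + (0.0170 + 0.5·0.2033²)·2.6804] / (0.2033·√2.6804)
   = [0.278605 + 0.100958] / 0.332841 = 1.140373
d₂ = d₁ − σ√T = 1.140373 − 0.332841 = 0.807532
N(d₁) = 0.872935,  N(d₂) = 0.790320,  e^(−rT) = 0.955456
E₀ = V₀·N(d₁) − D·e^(−rT)·N(d₂)
   = 215.5419·0.872935 − 163.1305·0.955456·0.790320 = 64.971564
B₀ = V₀ − E₀ = 215.5419 − 64.971564 = 150.570336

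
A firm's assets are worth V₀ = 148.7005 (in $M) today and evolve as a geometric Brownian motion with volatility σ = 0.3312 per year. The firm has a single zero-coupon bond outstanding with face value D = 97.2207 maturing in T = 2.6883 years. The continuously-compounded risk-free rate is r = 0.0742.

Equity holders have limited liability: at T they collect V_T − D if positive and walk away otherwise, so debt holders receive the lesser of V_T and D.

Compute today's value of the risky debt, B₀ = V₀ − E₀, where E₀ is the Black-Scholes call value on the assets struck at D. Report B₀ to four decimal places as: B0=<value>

d₁ = [ln(V₀/D) + (r + σ²/2)T] / (σ√T)
   = [ln(148.7005/97.2207) + (0.0742 + 0.5·0.3312²)·2.6883] / (0.3312·√2.6883)
   = [0.424951 + 0.346916] / 0.543037 = 1.421390
d₂ = d₁ − σ√T = 1.421390 − 0.543037 = 0.878353
N(d₁) = 0.922398,  N(d₂) = 0.810124,  e^(−rT) = 0.819163
E₀ = V₀·N(d₁) − D·e^(−rT)·N(d₂)
   = 148.7005·0.922398 − 97.2207·0.819163·0.810124 = 72.643116
B₀ = V₀ − E₀ = 148.7005 − 72.643116 = 76.057384

B0=76.0574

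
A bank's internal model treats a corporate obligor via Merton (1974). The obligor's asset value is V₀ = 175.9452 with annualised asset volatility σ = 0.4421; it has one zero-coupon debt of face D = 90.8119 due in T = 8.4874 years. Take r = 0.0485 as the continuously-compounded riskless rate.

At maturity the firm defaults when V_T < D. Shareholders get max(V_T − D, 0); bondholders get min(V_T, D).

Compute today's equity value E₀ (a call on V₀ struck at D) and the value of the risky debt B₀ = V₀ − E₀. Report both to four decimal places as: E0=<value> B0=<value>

d₁ = [ln(V₀/D) + (r + σ²/2)T] / (σ√T)
   = [ln(175.9452/90.8119) + (0.0485 + 0.5·0.4421²)·8.4874] / (0.4421·√8.4874)
   = [0.661382 + 1.241080] / 1.287976 = 1.477094
d₂ = d₁ − σ√T = 1.477094 − 1.287976 = 0.189118
N(d₁) = 0.930175,  N(d₂) = 0.575000,  e^(−rT) = 0.662563
E₀ = V₀·N(d₁) − D·e^(−rT)·N(d₂)
   = 175.9452·0.930175 − 90.8119·0.662563·0.575000 = 129.062830
B₀ = V₀ − E₀ = 175.9452 − 129.062830 = 46.882370

E0=129.0628 B0=46.8824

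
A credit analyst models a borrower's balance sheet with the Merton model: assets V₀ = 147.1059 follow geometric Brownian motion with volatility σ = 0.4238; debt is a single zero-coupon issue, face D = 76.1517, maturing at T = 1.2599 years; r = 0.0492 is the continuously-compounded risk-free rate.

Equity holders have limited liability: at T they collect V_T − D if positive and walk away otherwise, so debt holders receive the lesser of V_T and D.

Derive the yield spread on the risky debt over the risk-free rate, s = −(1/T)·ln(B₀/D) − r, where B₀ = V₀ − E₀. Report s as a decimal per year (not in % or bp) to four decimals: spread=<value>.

d₁ = [ln(V₀/D) + (r + σ²/2)T] / (σ√T)
   = [ln(147.1059/76.1517) + (0.0492 + 0.5·0.4238²)·1.2599] / (0.4238·√1.2599)
   = [0.658425 + 0.175130] / 0.475695 = 1.752288
d₂ = d₁ − σ√T = 1.752288 − 0.475695 = 1.276593
N(d₁) = 0.960138,  N(d₂) = 0.899127,  e^(−rT) = 0.939895
E₀ = V₀·N(d₁) − D·e^(−rT)·N(d₂)
   = 147.1059·0.960138 − 76.1517·0.939895·0.899127 = 76.887288
B₀ = V₀ − E₀ = 147.1059 − 76.887288 = 70.218612
spread = −(1/T)·ln(B₀/D) − r = −(1/1.2599)·ln(70.218612/76.1517) − 0.0492 = 0.01518130

spread=0.0152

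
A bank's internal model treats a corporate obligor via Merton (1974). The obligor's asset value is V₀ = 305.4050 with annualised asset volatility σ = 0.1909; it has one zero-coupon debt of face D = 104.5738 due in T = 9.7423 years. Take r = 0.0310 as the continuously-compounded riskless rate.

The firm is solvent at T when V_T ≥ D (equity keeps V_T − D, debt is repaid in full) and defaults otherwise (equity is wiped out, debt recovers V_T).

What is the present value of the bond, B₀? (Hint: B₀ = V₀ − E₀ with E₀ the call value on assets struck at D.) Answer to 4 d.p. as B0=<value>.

d₁ = [ln(V₀/D) + (r + σ²/2)T] / (σ√T)
   = [ln(305.4050/104.5738) + (0.0310 + 0.5·0.1909²)·9.7423] / (0.1909·√9.7423)
   = [1.071746 + 0.479530] / 0.595850 = 2.603468
d₂ = d₁ − σ√T = 2.603468 − 0.595850 = 2.007618
N(d₁) = 0.995386,  N(d₂) = 0.977658,  e^(−rT) = 0.739330
E₀ = V₀·N(d₁) − D·e^(−rT)·N(d₂)
   = 305.4050·0.995386 − 104.5738·0.739330·0.977658 = 228.408610
B₀ = V₀ − E₀ = 305.4050 − 228.408610 = 76.996390

B0=76.9964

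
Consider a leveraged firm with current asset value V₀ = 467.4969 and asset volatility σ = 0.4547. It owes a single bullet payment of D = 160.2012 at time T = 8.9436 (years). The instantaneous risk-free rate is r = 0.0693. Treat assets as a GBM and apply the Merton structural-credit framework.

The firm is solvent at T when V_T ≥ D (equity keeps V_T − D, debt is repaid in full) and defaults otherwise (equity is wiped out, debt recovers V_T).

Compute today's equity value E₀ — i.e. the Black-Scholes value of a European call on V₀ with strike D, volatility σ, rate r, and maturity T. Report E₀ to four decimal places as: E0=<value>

d₁ = [ln(V₀/D) + (r + σ²/2)T] / (σ√T)
   = [ln(467.4969/160.2012) + (0.0693 + 0.5·0.4547²)·8.9436] / (0.4547·√8.9436)
   = [1.070962 + 1.544345] / 1.359819 = 1.923276
d₂ = d₁ − σ√T = 1.923276 − 1.359819 = 0.563457
N(d₁) = 0.972777,  N(d₂) = 0.713438,  e^(−rT) = 0.538057
E₀ = V₀·N(d₁) − D·e^(−rT)·N(d₂)
   = 467.4969·0.972777 − 160.2012·0.538057·0.713438 = 393.273923

E0=393.2739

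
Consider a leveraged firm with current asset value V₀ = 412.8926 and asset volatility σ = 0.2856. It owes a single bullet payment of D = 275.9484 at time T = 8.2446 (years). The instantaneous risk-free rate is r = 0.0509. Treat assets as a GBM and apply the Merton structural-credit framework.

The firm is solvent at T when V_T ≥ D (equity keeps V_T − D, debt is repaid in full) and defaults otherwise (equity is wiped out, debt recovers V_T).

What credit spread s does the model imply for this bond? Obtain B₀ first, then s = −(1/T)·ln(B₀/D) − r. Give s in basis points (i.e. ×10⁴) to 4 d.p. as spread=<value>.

spread=123.9721

d₁ = [ln(V₀/D) + (r + σ²/2)T] / (σ√T)
   = [ln(412.8926/275.9484) + (0.0509 + 0.5·0.2856²)·8.2446] / (0.2856·√8.2446)
   = [0.402974 + 0.755895] / 0.820055 = 1.413160
d₂ = d₁ − σ√T = 1.413160 − 0.820055 = 0.593105
N(d₁) = 0.921196,  N(d₂) = 0.723445,  e^(−rT) = 0.657277
E₀ = V₀·N(d₁) − D·e^(−rT)·N(d₂)
   = 412.8926·0.921196 − 275.9484·0.657277·0.723445 = 249.140504
B₀ = V₀ − E₀ = 412.8926 − 249.140504 = 163.752096
spread = −(1/T)·ln(B₀/D) − r = −(1/8.2446)·ln(163.752096/275.9484) − 0.0509 = 0.01239721
in basis points: 0.01239721 × 10⁴ = 123.9721 bp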